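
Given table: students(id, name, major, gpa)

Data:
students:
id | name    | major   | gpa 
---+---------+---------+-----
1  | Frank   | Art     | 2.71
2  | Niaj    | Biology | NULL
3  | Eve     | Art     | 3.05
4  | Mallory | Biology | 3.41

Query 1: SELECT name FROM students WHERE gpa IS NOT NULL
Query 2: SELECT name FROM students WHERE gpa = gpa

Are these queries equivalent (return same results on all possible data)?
Yes, equivalent

Both queries return: [('Eve',), ('Frank',), ('Mallory',)]

Reason: IS NOT NULL vs self-equality (both exclude NULLs)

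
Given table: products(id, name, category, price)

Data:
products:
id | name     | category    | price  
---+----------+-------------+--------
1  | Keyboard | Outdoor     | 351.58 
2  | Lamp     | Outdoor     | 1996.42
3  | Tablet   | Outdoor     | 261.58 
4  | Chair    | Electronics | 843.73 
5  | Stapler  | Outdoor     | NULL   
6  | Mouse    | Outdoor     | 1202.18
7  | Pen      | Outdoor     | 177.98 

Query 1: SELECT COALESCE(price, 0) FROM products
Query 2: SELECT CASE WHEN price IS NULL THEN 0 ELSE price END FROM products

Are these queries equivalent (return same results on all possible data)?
Yes, equivalent

Both queries return: [(0,), (177.98,), (261.58,), (351.58,), (843.73,), (1202.18,), (1996.42,)]

Reason: COALESCE vs CASE for NULL handling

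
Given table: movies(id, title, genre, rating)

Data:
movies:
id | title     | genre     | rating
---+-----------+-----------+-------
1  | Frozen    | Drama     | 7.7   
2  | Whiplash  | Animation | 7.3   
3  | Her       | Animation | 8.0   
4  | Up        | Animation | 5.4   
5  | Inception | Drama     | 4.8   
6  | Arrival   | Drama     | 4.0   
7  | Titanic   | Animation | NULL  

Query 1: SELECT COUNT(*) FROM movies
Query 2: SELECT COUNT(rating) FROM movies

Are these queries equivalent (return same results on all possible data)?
No, not equivalent

Query 1 returns: [(7,)]
Query 2 returns: [(6,)]

Reason: COUNT(*) includes NULLs, COUNT(column) excludes them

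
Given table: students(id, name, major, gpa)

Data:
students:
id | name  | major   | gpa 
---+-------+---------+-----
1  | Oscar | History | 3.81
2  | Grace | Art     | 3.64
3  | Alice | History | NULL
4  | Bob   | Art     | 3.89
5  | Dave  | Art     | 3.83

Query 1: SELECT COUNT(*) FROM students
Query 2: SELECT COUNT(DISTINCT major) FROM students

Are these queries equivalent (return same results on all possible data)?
No, not equivalent

Query 1 returns: [(5,)]
Query 2 returns: [(2,)]

Reason: COUNT(*) counts rows, COUNT(DISTINCT major) counts unique majors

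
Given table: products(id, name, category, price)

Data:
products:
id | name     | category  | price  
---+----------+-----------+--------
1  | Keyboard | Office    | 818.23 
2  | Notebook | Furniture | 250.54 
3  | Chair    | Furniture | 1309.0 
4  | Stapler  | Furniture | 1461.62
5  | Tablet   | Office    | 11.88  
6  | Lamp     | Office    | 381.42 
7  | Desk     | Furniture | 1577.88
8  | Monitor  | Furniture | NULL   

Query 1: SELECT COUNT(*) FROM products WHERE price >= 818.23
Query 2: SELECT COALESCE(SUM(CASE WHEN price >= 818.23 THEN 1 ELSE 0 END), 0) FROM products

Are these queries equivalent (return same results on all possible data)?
Yes, equivalent

Both queries return: [(4,)]

Reason: COUNT with WHERE vs conditional SUM (COALESCE handles empty-table NULL)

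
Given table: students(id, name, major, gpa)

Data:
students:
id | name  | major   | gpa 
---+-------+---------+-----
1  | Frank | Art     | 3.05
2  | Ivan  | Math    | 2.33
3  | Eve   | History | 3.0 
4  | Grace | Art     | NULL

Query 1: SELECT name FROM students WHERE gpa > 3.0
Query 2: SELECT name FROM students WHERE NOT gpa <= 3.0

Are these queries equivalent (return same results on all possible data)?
Yes, equivalent

Both queries return: [('Frank',)]

Reason: Both filter gpa > 3.0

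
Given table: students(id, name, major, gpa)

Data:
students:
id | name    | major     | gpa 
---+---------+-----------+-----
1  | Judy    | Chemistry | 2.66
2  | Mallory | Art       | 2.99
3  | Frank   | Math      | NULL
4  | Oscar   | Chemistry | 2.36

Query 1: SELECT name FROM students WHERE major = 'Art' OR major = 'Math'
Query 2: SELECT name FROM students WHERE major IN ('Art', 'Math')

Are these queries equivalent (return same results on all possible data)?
Yes, equivalent

Both queries return: [('Frank',), ('Mallory',)]

Reason: OR vs IN are equivalent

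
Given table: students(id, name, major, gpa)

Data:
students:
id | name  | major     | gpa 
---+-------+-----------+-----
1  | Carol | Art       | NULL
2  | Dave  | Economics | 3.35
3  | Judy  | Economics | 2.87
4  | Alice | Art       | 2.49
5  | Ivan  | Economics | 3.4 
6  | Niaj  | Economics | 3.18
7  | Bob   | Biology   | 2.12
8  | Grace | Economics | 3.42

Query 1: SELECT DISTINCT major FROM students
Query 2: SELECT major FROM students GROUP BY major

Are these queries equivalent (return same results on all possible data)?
Yes, equivalent

Both queries return: [('Art',), ('Biology',), ('Economics',)]

Reason: Both get unique majors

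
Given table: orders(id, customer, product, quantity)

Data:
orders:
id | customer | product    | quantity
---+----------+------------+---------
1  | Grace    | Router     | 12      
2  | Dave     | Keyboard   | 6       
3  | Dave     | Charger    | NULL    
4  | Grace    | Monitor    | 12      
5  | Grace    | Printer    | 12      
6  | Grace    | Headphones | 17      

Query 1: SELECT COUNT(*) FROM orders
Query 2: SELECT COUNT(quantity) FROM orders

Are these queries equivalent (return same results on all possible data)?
No, not equivalent

Query 1 returns: [(6,)]
Query 2 returns: [(5,)]

Reason: COUNT(*) includes NULLs, COUNT(column) excludes them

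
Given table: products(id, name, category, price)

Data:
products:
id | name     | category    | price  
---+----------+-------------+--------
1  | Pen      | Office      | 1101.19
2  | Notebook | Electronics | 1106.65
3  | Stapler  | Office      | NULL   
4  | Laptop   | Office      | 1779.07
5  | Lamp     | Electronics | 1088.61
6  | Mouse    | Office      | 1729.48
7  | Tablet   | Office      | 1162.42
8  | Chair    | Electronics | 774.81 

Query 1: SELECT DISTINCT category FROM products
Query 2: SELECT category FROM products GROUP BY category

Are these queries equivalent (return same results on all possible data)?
Yes, equivalent

Both queries return: [('Electronics',), ('Office',)]

Reason: Both get unique categorys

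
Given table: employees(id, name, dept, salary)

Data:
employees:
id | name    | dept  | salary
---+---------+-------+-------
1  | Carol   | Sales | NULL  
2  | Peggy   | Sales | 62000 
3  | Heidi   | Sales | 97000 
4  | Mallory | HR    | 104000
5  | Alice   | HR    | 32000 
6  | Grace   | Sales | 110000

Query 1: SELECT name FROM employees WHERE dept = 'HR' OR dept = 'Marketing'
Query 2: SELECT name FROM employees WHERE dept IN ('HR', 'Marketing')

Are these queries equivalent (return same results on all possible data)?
Yes, equivalent

Both queries return: [('Alice',), ('Mallory',)]

Reason: OR vs IN are equivalent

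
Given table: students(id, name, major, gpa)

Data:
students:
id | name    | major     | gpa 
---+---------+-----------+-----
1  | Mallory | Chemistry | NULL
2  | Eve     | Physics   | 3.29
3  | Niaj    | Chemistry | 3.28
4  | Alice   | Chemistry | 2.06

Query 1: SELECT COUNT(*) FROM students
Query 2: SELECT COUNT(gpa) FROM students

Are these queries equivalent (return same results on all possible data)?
No, not equivalent

Query 1 returns: [(4,)]
Query 2 returns: [(3,)]

Reason: COUNT(*) includes NULLs, COUNT(column) excludes them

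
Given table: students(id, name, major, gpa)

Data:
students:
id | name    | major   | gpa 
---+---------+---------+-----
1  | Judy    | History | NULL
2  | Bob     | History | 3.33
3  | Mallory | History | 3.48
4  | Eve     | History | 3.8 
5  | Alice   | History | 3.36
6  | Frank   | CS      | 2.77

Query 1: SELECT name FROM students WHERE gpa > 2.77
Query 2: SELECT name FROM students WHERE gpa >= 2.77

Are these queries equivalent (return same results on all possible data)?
No, not equivalent

Query 1 returns: [('Bob',), ('Mallory',), ('Eve',), ('Alice',)]
Query 2 returns: [('Bob',), ('Mallory',), ('Eve',), ('Alice',), ('Frank',)]

Reason: > vs >= gives different results when gpa = 2.77 exists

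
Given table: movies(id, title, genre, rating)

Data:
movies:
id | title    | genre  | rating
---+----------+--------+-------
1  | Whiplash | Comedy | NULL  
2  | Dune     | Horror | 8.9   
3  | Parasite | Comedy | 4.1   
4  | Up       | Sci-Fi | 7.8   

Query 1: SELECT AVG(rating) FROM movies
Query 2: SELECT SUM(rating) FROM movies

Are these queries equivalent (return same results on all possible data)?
No, not equivalent

Query 1 returns: [(6.933333333333334,)]
Query 2 returns: [(20.8,)]

Reason: AVG vs SUM give different aggregate values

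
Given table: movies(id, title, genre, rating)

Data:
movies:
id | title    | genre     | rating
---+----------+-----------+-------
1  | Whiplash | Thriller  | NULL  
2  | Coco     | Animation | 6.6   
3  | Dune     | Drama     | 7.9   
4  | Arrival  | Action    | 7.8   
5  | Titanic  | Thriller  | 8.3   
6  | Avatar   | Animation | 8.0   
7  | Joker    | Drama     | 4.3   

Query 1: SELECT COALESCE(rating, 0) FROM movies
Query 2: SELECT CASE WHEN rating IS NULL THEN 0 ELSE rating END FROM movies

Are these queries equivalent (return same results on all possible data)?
Yes, equivalent

Both queries return: [(0,), (4.3,), (6.6,), (7.8,), (7.9,), (8.0,), (8.3,)]

Reason: COALESCE vs CASE for NULL handling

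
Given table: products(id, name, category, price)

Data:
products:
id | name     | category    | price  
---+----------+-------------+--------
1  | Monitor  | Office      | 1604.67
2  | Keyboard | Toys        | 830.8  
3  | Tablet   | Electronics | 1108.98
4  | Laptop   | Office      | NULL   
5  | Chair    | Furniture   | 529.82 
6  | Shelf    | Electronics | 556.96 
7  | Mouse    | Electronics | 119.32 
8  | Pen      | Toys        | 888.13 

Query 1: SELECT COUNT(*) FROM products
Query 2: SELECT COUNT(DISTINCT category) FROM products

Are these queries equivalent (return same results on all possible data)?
No, not equivalent

Query 1 returns: [(8,)]
Query 2 returns: [(4,)]

Reason: COUNT(*) counts rows, COUNT(DISTINCT category) counts unique categorys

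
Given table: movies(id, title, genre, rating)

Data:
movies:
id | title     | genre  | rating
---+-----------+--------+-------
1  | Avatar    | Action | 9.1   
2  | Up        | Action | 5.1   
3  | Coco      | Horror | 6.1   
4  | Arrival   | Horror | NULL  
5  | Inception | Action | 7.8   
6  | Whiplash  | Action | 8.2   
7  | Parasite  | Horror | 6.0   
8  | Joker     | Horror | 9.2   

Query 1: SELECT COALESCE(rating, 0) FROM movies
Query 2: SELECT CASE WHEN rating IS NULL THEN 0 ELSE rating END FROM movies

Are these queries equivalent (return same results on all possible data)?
Yes, equivalent

Both queries return: [(0,), (5.1,), (6.0,), (6.1,), (7.8,), (8.2,), (9.1,), (9.2,)]

Reason: COALESCE vs CASE for NULL handling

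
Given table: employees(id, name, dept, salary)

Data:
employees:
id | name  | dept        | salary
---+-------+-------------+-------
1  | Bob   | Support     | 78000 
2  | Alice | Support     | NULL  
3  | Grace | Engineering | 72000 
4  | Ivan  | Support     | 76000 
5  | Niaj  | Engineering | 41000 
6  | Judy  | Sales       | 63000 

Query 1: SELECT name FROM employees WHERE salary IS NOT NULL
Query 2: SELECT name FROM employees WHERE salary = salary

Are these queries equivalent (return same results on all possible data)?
Yes, equivalent

Both queries return: [('Bob',), ('Grace',), ('Ivan',), ('Judy',), ('Niaj',)]

Reason: IS NOT NULL vs self-equality (both exclude NULLs)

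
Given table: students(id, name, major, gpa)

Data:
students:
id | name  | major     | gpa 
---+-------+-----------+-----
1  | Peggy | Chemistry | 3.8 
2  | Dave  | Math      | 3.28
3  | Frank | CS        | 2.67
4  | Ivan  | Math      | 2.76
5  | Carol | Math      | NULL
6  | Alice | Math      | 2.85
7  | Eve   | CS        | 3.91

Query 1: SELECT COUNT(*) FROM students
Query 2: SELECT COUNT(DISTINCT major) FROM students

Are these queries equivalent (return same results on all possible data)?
No, not equivalent

Query 1 returns: [(7,)]
Query 2 returns: [(3,)]

Reason: COUNT(*) counts rows, COUNT(DISTINCT major) counts unique majors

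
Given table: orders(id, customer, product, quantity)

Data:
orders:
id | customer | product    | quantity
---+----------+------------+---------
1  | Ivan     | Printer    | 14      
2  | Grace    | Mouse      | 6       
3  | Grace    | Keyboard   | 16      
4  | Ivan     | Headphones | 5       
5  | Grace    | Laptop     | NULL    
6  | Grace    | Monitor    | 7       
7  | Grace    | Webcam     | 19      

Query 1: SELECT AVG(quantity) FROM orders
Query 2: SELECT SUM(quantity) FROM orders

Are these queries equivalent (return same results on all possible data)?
No, not equivalent

Query 1 returns: [(11.166666666666666,)]
Query 2 returns: [(67,)]

Reason: AVG vs SUM give different aggregate values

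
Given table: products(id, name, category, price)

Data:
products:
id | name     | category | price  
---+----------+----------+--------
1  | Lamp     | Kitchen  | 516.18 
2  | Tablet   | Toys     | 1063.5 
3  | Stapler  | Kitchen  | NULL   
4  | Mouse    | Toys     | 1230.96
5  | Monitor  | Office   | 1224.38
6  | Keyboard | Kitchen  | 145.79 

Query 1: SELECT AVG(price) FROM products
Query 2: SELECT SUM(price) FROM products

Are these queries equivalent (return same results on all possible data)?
No, not equivalent

Query 1 returns: [(836.162,)]
Query 2 returns: [(4180.81,)]

Reason: AVG vs SUM give different aggregate values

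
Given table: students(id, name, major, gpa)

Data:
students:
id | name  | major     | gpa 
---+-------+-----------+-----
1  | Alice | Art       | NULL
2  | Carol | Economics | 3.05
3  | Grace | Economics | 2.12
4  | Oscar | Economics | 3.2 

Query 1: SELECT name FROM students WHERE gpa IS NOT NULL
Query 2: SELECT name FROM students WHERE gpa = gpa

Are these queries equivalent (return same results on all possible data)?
Yes, equivalent

Both queries return: [('Carol',), ('Grace',), ('Oscar',)]

Reason: IS NOT NULL vs self-equality (both exclude NULLs)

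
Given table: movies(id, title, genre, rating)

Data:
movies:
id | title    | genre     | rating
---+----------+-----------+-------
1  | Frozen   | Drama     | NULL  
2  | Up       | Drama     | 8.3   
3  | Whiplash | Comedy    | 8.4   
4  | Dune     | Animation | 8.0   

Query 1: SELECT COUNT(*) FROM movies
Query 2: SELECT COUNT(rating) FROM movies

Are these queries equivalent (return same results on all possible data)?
No, not equivalent

Query 1 returns: [(4,)]
Query 2 returns: [(3,)]

Reason: COUNT(*) includes NULLs, COUNT(column) excludes them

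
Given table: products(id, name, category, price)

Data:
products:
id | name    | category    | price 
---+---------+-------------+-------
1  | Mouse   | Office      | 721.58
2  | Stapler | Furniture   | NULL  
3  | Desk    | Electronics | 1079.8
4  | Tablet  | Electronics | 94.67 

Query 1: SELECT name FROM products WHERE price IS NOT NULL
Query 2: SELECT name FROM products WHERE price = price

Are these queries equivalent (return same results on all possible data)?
Yes, equivalent

Both queries return: [('Desk',), ('Mouse',), ('Tablet',)]

Reason: IS NOT NULL vs self-equality (both exclude NULLs)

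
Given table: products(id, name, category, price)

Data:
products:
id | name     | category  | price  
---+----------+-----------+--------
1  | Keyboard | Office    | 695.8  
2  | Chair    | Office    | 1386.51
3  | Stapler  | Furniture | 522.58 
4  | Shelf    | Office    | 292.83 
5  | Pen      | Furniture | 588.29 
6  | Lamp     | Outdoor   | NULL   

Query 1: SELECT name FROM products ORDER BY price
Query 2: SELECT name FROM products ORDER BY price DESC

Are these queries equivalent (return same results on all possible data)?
No, not equivalent

Query 1 returns: [('Lamp',), ('Shelf',), ('Stapler',), ('Pen',), ('Keyboard',), ('Chair',)]
Query 2 returns: [('Chair',), ('Keyboard',), ('Pen',), ('Stapler',), ('Shelf',), ('Lamp',)]

Reason: ASC vs DESC gives opposite ordering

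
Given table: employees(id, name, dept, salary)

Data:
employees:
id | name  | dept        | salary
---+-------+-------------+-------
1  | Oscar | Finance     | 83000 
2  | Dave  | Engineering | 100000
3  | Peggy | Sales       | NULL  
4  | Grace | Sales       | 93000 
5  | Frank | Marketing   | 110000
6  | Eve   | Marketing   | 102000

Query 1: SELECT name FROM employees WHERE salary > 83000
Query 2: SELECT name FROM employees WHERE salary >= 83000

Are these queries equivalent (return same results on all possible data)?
No, not equivalent

Query 1 returns: [('Dave',), ('Grace',), ('Frank',), ('Eve',)]
Query 2 returns: [('Oscar',), ('Dave',), ('Grace',), ('Frank',), ('Eve',)]

Reason: > vs >= gives different results when salary = 83000 exists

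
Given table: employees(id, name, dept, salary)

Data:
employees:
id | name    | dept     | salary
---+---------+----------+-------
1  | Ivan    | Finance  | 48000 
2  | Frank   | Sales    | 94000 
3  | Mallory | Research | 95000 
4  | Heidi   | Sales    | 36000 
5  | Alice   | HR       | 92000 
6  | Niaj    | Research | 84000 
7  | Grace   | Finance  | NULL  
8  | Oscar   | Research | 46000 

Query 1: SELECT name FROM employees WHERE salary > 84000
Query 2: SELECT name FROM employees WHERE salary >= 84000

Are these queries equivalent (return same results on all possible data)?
No, not equivalent

Query 1 returns: [('Frank',), ('Mallory',), ('Alice',)]
Query 2 returns: [('Frank',), ('Mallory',), ('Alice',), ('Niaj',)]

Reason: > vs >= gives different results when salary = 84000 exists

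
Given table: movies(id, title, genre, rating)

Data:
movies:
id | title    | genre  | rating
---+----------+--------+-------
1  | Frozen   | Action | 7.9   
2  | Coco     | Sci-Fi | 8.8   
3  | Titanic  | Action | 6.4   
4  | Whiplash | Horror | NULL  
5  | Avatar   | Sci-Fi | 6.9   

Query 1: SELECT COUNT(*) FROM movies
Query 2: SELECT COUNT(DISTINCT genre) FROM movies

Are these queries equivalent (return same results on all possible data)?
No, not equivalent

Query 1 returns: [(5,)]
Query 2 returns: [(3,)]

Reason: COUNT(*) counts rows, COUNT(DISTINCT genre) counts unique genres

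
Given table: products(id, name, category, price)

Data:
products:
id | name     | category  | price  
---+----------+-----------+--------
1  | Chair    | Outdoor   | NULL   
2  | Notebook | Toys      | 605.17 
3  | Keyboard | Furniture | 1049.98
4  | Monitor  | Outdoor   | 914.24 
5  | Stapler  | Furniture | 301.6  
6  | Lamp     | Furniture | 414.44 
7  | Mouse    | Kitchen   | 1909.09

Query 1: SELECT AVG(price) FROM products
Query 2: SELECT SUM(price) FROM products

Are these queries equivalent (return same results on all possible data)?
No, not equivalent

Query 1 returns: [(865.7533333333332,)]
Query 2 returns: [(5194.5199999999995,)]

Reason: AVG vs SUM give different aggregate values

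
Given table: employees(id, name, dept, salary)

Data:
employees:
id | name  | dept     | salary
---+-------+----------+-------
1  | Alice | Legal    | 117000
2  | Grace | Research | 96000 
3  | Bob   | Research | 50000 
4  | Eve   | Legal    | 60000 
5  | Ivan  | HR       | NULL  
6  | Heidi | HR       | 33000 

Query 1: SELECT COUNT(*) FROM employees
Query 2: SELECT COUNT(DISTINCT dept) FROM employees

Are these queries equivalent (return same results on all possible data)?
No, not equivalent

Query 1 returns: [(6,)]
Query 2 returns: [(3,)]

Reason: COUNT(*) counts rows, COUNT(DISTINCT dept) counts unique depts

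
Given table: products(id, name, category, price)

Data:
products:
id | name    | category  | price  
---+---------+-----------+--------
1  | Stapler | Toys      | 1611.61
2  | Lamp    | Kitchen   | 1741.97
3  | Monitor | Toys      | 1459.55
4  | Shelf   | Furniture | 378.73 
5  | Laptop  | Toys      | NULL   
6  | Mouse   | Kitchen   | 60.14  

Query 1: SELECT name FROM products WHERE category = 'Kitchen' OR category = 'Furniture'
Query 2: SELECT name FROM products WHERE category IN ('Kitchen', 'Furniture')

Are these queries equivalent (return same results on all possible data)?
Yes, equivalent

Both queries return: [('Lamp',), ('Mouse',), ('Shelf',)]

Reason: OR vs IN are equivalent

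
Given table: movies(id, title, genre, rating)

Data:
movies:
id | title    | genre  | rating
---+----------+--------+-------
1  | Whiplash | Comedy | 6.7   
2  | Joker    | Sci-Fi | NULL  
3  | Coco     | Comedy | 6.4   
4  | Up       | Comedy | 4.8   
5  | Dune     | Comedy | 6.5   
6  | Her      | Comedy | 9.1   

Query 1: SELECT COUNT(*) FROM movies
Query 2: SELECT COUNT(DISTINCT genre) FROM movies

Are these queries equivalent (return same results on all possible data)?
No, not equivalent

Query 1 returns: [(6,)]
Query 2 returns: [(2,)]

Reason: COUNT(*) counts rows, COUNT(DISTINCT genre) counts unique genres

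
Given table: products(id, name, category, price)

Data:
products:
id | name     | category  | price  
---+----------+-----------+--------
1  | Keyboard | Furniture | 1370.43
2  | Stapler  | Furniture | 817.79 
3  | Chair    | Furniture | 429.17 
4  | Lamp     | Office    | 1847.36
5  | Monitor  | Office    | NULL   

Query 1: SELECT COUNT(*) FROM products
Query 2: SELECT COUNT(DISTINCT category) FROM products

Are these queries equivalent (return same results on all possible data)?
No, not equivalent

Query 1 returns: [(5,)]
Query 2 returns: [(2,)]

Reason: COUNT(*) counts rows, COUNT(DISTINCT category) counts unique categorys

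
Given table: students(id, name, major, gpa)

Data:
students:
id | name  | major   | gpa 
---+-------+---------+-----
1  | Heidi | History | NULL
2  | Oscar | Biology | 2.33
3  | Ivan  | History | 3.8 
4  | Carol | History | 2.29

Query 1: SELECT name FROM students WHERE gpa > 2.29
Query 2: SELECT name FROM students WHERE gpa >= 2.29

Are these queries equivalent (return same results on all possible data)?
No, not equivalent

Query 1 returns: [('Oscar',), ('Ivan',)]
Query 2 returns: [('Oscar',), ('Ivan',), ('Carol',)]

Reason: > vs >= gives different results when gpa = 2.29 exists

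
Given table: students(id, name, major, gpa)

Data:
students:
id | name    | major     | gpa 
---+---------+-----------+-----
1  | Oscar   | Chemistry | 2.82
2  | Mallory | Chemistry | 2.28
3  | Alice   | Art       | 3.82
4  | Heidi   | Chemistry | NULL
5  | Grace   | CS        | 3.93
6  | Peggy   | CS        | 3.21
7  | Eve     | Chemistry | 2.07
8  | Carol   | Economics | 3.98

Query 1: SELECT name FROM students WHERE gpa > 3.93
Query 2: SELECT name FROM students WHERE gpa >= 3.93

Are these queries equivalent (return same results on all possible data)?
No, not equivalent

Query 1 returns: [('Carol',)]
Query 2 returns: [('Grace',), ('Carol',)]

Reason: > vs >= gives different results when gpa = 3.93 exists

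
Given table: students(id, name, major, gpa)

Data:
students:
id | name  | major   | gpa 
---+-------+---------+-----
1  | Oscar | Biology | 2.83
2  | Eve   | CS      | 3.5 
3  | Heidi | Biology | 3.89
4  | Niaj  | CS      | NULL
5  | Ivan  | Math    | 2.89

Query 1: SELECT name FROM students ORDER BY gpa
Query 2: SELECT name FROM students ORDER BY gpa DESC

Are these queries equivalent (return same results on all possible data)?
No, not equivalent

Query 1 returns: [('Niaj',), ('Oscar',), ('Ivan',), ('Eve',), ('Heidi',)]
Query 2 returns: [('Heidi',), ('Eve',), ('Ivan',), ('Oscar',), ('Niaj',)]

Reason: ASC vs DESC gives opposite ordering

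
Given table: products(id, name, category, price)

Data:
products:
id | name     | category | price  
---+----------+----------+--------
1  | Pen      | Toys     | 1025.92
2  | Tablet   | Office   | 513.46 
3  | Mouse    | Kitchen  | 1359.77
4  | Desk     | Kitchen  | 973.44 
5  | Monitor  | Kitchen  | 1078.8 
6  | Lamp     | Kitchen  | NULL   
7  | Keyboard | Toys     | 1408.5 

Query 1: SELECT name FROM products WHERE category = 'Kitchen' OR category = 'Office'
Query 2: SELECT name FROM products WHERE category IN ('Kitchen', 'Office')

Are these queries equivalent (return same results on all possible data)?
Yes, equivalent

Both queries return: [('Desk',), ('Lamp',), ('Monitor',), ('Mouse',), ('Tablet',)]

Reason: OR vs IN are equivalent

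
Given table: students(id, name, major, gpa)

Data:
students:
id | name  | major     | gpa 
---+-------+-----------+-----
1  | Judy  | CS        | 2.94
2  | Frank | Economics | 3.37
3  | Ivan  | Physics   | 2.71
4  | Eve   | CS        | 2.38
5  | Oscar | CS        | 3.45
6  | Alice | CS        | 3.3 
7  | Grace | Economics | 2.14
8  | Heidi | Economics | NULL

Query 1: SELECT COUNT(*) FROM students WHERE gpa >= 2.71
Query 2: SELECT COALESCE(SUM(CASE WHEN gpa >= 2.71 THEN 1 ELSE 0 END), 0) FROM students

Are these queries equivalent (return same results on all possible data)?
Yes, equivalent

Both queries return: [(5,)]

Reason: COUNT with WHERE vs conditional SUM (COALESCE handles empty-table NULL)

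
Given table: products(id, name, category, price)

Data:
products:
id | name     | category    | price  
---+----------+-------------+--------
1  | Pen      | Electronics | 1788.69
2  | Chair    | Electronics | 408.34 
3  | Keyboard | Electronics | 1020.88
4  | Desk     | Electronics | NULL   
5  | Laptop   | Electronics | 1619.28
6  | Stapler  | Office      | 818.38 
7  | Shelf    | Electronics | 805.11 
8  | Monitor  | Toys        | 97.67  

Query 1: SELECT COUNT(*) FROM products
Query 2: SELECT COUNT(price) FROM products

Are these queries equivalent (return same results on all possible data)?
No, not equivalent

Query 1 returns: [(8,)]
Query 2 returns: [(7,)]

Reason: COUNT(*) includes NULLs, COUNT(column) excludes them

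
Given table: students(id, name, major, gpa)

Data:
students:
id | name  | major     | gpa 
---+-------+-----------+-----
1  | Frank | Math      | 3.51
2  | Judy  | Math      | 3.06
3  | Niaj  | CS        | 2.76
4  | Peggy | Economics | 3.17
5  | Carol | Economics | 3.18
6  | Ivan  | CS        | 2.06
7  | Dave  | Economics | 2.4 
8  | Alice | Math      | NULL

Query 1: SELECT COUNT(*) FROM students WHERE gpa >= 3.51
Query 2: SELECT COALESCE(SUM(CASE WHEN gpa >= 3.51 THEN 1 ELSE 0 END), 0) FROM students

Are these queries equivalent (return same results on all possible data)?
Yes, equivalent

Both queries return: [(1,)]

Reason: COUNT with WHERE vs conditional SUM (COALESCE handles empty-table NULL)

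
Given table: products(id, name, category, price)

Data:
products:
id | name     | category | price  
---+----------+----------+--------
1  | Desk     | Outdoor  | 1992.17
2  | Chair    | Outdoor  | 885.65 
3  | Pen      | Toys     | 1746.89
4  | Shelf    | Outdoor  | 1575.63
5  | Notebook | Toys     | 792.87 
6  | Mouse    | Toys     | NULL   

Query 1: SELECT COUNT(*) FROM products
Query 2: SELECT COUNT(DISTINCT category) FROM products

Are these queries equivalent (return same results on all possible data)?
No, not equivalent

Query 1 returns: [(6,)]
Query 2 returns: [(2,)]

Reason: COUNT(*) counts rows, COUNT(DISTINCT category) counts unique categorys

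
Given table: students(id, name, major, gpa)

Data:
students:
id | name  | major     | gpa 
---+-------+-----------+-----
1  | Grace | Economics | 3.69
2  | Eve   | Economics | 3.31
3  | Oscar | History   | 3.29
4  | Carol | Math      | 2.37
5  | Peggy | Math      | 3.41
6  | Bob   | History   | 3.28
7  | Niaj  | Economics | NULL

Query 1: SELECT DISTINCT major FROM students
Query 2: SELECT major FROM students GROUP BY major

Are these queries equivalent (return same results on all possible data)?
Yes, equivalent

Both queries return: [('Economics',), ('History',), ('Math',)]

Reason: Both get unique majors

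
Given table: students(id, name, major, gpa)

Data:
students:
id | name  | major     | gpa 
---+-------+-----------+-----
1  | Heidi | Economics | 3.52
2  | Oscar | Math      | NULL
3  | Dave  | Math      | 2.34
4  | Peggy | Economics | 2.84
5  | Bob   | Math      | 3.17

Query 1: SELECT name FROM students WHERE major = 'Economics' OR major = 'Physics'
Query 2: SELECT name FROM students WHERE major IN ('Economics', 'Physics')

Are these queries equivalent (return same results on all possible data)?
Yes, equivalent

Both queries return: [('Heidi',), ('Peggy',)]

Reason: OR vs IN are equivalent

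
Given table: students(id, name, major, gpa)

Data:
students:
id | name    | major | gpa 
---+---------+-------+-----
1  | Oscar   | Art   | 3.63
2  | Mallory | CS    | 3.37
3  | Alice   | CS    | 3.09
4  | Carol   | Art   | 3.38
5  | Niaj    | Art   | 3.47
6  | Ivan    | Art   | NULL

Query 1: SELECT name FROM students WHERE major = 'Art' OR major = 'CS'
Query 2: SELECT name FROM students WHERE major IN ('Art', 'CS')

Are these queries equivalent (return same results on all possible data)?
Yes, equivalent

Both queries return: [('Alice',), ('Carol',), ('Ivan',), ('Mallory',), ('Niaj',), ('Oscar',)]

Reason: OR vs IN are equivalent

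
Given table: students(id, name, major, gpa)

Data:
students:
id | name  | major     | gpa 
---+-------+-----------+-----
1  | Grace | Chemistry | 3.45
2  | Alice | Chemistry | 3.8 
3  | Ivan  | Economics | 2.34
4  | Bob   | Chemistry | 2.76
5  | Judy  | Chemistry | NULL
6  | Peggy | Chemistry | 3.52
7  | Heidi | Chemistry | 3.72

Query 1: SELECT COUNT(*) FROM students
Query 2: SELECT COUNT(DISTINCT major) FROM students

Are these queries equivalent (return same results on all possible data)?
No, not equivalent

Query 1 returns: [(7,)]
Query 2 returns: [(2,)]

Reason: COUNT(*) counts rows, COUNT(DISTINCT major) counts unique majors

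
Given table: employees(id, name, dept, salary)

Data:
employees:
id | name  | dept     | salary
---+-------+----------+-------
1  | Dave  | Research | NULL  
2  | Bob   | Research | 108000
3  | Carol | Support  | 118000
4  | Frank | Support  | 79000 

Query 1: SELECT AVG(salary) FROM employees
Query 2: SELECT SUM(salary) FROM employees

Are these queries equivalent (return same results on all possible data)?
No, not equivalent

Query 1 returns: [(101666.66666666667,)]
Query 2 returns: [(305000,)]

Reason: AVG vs SUM give different aggregate values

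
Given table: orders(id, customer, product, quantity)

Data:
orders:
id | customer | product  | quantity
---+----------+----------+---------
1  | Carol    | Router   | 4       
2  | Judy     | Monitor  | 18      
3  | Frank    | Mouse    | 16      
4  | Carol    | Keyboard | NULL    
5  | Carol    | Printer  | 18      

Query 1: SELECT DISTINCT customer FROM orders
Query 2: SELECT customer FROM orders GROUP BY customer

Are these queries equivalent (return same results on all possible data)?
Yes, equivalent

Both queries return: [('Carol',), ('Frank',), ('Judy',)]

Reason: Both get unique customers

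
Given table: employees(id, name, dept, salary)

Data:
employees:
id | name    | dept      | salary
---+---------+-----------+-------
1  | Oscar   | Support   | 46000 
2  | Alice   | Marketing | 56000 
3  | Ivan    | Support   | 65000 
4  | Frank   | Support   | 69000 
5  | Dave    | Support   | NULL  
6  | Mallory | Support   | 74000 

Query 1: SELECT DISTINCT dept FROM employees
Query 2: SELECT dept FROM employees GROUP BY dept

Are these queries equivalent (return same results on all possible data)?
Yes, equivalent

Both queries return: [('Marketing',), ('Support',)]

Reason: Both get unique depts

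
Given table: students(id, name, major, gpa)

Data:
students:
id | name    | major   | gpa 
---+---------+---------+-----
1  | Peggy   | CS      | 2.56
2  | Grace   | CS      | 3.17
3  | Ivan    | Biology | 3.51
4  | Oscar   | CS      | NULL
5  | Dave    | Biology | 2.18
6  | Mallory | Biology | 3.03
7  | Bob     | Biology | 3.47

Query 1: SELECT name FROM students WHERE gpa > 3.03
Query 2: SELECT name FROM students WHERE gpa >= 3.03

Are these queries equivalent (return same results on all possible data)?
No, not equivalent

Query 1 returns: [('Grace',), ('Ivan',), ('Bob',)]
Query 2 returns: [('Grace',), ('Ivan',), ('Mallory',), ('Bob',)]

Reason: > vs >= gives different results when gpa = 3.03 exists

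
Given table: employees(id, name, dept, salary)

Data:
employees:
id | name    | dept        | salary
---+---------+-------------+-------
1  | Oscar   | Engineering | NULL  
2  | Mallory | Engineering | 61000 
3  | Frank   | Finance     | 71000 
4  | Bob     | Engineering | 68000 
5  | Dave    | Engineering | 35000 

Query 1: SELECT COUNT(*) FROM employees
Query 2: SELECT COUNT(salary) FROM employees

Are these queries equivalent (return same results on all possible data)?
No, not equivalent

Query 1 returns: [(5,)]
Query 2 returns: [(4,)]

Reason: COUNT(*) includes NULLs, COUNT(column) excludes them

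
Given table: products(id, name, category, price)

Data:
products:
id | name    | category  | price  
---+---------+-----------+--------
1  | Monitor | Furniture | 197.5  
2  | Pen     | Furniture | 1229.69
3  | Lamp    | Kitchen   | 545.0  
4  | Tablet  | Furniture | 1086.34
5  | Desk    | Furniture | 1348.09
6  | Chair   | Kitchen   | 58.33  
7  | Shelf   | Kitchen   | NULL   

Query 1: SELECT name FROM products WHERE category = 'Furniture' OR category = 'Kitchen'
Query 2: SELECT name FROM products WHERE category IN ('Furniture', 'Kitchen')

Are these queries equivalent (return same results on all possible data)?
Yes, equivalent

Both queries return: [('Chair',), ('Desk',), ('Lamp',), ('Monitor',), ('Pen',), ('Shelf',), ('Tablet',)]

Reason: OR vs IN are equivalent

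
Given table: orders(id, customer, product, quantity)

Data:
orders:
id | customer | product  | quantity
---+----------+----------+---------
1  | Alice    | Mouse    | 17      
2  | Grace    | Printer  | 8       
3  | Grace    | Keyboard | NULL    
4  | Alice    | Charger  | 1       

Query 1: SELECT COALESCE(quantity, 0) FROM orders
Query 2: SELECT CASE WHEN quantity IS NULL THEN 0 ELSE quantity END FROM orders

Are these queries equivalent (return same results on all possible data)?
Yes, equivalent

Both queries return: [(0,), (1,), (8,), (17,)]

Reason: COALESCE vs CASE for NULL handling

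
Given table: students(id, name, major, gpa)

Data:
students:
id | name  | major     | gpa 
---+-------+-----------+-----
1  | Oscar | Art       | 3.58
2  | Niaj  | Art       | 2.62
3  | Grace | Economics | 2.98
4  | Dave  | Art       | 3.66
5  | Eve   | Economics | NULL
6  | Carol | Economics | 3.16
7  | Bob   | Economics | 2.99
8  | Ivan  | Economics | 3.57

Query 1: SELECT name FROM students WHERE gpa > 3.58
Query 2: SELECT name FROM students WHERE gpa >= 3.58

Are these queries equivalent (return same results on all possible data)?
No, not equivalent

Query 1 returns: [('Dave',)]
Query 2 returns: [('Oscar',), ('Dave',)]

Reason: > vs >= gives different results when gpa = 3.58 exists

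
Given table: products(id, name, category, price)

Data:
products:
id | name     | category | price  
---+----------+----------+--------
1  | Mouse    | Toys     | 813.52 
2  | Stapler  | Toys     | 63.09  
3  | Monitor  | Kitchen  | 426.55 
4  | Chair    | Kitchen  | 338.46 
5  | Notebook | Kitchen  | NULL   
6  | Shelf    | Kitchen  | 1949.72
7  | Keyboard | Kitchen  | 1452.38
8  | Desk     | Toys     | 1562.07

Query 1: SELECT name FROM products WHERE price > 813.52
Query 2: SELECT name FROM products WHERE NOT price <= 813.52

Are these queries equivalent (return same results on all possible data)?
Yes, equivalent

Both queries return: [('Desk',), ('Keyboard',), ('Shelf',)]

Reason: Both filter price > 813.52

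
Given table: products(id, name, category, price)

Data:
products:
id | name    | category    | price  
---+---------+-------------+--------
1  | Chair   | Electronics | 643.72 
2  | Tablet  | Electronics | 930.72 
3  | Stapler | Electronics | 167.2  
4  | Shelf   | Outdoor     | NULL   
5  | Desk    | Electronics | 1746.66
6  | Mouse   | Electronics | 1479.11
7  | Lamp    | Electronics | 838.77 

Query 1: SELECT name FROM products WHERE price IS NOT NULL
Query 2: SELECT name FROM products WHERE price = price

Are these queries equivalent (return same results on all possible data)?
Yes, equivalent

Both queries return: [('Chair',), ('Desk',), ('Lamp',), ('Mouse',), ('Stapler',), ('Tablet',)]

Reason: IS NOT NULL vs self-equality (both exclude NULLs)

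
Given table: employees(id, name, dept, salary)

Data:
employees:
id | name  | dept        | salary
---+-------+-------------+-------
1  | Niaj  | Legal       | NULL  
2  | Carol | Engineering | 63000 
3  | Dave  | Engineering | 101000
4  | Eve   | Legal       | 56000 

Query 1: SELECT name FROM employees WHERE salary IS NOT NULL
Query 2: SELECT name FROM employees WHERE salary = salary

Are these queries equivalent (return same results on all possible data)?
Yes, equivalent

Both queries return: [('Carol',), ('Dave',), ('Eve',)]

Reason: IS NOT NULL vs self-equality (both exclude NULLs)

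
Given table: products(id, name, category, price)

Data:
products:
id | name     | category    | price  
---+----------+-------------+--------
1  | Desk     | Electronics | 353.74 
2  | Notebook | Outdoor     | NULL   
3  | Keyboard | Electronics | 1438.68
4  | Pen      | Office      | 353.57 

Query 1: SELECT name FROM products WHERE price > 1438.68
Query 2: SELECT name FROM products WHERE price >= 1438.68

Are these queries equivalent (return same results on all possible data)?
No, not equivalent

Query 1 returns: []
Query 2 returns: [('Keyboard',)]

Reason: > vs >= gives different results when price = 1438.68 exists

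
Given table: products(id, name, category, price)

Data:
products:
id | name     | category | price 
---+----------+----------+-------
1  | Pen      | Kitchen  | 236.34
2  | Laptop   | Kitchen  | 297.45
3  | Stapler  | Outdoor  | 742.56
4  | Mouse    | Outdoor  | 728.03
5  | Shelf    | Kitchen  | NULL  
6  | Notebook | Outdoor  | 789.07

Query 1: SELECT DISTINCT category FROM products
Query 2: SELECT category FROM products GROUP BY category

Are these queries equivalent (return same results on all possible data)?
Yes, equivalent

Both queries return: [('Kitchen',), ('Outdoor',)]

Reason: Both get unique categorys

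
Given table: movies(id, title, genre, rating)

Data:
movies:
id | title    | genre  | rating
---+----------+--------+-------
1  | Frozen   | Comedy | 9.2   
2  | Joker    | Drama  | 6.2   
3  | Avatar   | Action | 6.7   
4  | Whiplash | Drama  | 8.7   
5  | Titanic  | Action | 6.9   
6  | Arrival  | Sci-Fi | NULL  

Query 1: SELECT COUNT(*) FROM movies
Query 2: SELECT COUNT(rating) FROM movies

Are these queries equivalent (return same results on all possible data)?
No, not equivalent

Query 1 returns: [(6,)]
Query 2 returns: [(5,)]

Reason: COUNT(*) includes NULLs, COUNT(column) excludes them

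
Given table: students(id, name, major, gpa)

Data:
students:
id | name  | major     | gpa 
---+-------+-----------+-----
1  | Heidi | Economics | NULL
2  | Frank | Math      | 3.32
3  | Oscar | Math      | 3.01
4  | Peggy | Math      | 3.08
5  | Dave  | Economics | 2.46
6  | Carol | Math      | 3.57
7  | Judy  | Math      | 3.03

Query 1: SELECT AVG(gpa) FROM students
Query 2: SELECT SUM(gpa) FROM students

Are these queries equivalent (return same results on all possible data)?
No, not equivalent

Query 1 returns: [(3.078333333333333,)]
Query 2 returns: [(18.47,)]

Reason: AVG vs SUM give different aggregate values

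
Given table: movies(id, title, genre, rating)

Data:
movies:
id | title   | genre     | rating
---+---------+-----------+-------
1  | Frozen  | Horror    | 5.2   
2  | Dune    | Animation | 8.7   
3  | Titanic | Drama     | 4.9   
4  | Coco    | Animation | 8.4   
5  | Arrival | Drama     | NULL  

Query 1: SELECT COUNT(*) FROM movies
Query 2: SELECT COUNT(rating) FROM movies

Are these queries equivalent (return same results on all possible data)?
No, not equivalent

Query 1 returns: [(5,)]
Query 2 returns: [(4,)]

Reason: COUNT(*) includes NULLs, COUNT(column) excludes them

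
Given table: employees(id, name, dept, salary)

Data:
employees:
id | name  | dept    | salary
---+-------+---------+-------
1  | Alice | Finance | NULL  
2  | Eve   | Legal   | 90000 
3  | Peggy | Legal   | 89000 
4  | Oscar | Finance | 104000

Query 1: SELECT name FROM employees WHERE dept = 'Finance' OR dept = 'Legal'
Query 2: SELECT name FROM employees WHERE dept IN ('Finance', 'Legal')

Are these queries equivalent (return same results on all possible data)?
Yes, equivalent

Both queries return: [('Alice',), ('Eve',), ('Oscar',), ('Peggy',)]

Reason: OR vs IN are equivalent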